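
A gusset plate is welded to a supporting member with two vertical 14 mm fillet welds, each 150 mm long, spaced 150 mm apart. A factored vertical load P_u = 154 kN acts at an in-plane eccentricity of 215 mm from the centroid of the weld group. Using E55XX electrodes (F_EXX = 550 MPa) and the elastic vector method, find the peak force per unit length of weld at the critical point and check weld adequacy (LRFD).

Total weld length L_w = 300 mm. Treat welds as unit-width lines.
Polar moment about centroid: J = 2[d³/12 + d(b/2)²] = 2[150³/12 + 150×75²] = 2250000 mm³.
Direct shear f_v = P/L_w = 154×10³ / 300 = 513.3 N/mm (vertical).
Torsion M = P·e = 154×10³ × 215 = 33110000 N·mm.
Critical point at (x, y) = (75, 75) from centroid. f_tx = M·y/J = 1104 N/mm; f_ty = M·x/J = 1104 N/mm.
Resultant f_max = √[f_tx² + (f_v + f_ty)²] = √[1104² + (513.3 + 1104)²] = 1958 N/mm.
Capacity per unit length: φr_n = 0.75 × 0.6 × 550 × (0.707 × 14) = 2450 N/mm.
1958 ≤ 2450 → adequate.

f_max ≈ 1960 N/mm; adequate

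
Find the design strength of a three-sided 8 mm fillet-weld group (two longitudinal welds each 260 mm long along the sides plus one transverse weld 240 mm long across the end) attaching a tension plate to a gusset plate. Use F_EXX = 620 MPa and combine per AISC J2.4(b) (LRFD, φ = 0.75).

t_e = 0.707 × 8 = 5.656 mm.
R_nwl = 0.6 × 620 × 5.656 × 520 × 10⁻³ = 1094 kN (longitudinal, 2 welds).
R_nwt = 0.6 × 620 × 5.656 × 240 × 10⁻³ = 505 kN (transverse, base value).
(i) R_nwl + R_nwt = 1599 kN; (ii) 0.85 R_nwl + 1.5 R_nwt = 1687 kN.
R_n = max = 1687 kN [governs: (ii)]; φR_n = 1266 kN.

φR_n ≈ 1270 kN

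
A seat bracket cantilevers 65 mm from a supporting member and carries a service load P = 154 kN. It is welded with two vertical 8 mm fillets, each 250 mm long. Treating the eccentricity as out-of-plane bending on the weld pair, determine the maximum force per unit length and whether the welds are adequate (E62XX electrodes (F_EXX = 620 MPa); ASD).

f_max ≈ 571 N/mm; adequate

L_w = 2 × 250 = 500 mm; section modulus (unit throat) S = 2 × L²/6 = 20830 mm².
Direct shear f_v = P/L_w = 154×10³/500 = 308 N/mm.
Moment M = P × e = 154×10³ × 65 = 10010000 N·mm; bending f_b = M/S = 480.5 N/mm.
f_max = √(f_v² + f_b²) = √(308² + 480.5²) = 570.7 N/mm.
r_n/Ω = (1/2.0) × 0.6 × 620 × (0.707 × 8) = 1052 N/mm → adequate.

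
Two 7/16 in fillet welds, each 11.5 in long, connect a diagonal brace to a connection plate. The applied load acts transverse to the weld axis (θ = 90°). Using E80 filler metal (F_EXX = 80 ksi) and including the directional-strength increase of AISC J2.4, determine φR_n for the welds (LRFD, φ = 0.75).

t_e = 0.707 × 0.4375 = 0.3093 in; A_we = 0.3093 × 23 = 7.114 in².
Directional factor: 1.0 + 0.5 sin^1.5(90°) = 1.5.
F_nw = 0.6 × 80 × 1.5 = 72 ksi.
φR_n = 0.75 × 72 × 7.114 = 384.2 kips.

φR_n ≈ 384 kips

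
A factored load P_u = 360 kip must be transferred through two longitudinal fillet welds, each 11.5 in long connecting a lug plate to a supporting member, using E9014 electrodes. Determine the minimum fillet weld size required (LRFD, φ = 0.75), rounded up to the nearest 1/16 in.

E90XX → F_EXX = 90 ksi.
Total weld length L = 23 in.
Required throat t_e = P_u / (φ × 0.6 F_EXX × L) = 360 / (0.75 × 0.6 × 90 × 23) = 0.3865 in.
Required leg w = t_e / 0.707 = 0.5466 in → use 9/16 in.

w = 9/16 in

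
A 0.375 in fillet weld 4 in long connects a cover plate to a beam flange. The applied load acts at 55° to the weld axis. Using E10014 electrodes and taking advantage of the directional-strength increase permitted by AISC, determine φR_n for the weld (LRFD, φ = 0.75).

E100XX → F_EXX = 100 ksi.
t_e = 0.707 × 0.375 = 0.2651 in; A_we = 0.2651 × 4 = 1.06 in².
Directional factor: 1.0 + 0.5 sin^1.5(55°) = 1.371.
F_nw = 0.6 × 100 × 1.371 = 82.24 ksi.
φR_n = 0.75 × 82.24 × 1.06 = 65.41 kips.

φR_n ≈ 65.4 kips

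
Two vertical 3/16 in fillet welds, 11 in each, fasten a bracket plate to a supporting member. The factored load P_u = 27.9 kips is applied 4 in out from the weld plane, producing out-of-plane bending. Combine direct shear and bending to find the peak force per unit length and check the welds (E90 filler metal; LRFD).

E90XX → F_EXX = 90 ksi.
L_w = 2 × 11 = 22 in; section modulus (unit throat) S = 2 × L²/6 = 40.33 in².
Direct shear f_v = P/L_w = 27.9/22 = 1.268 kip/in.
Moment M = P × e = 27.9 × 4 = 111.6 kip·in; bending f_b = M/S = 2.767 kip/in.
f_max = √(f_v² + f_b²) = √(1.268² + 2.767²) = 3.044 kip/in.
φr_n = 0.75 × 0.6 × 90 × (0.707 × 0.1875) = 5.369 kip/in → adequate.

f_max ≈ 3.04 kip/in; adequate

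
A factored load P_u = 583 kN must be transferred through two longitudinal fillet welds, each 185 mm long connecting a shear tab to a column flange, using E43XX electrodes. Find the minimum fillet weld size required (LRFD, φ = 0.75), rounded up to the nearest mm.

E43XX → F_EXX = 430 MPa.
Total weld length L = 370 mm.
Required throat t_e = P_u / (φ × 0.6 F_EXX × L) = 583 / (0.75 × 0.6 × 430 × 370 × 10⁻³) = 8.143 mm.
Required leg w = t_e / 0.707 = 11.52 mm → use 12 mm.

w = 12 mm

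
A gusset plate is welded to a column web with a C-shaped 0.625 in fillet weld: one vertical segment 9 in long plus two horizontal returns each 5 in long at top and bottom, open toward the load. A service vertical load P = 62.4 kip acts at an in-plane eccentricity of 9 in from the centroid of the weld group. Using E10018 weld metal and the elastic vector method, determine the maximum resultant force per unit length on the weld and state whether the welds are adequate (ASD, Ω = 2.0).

E100XX → F_EXX = 100 ksi.
Total weld length L_w = 19 in. Treat welds as unit-width lines.
Centroid: x̄ = 2×5×2.5 / 19 = 1.316 in from the vertical weld.
Polar moment about centroid: J = I_x + I_y = [9³/12 + 2×5×4.5²] + [9×1.316² + 2(5³/12 + 5×1.184²)] = 313.7 in³.
Direct shear f_v = P/L_w = 62.4 / 19 = 3.284 kip/in (vertical).
Torsion M = P·e = 62.4 × 9 = 561.6 kip·in.
Critical point at (x, y) = (3.684, 4.5) from centroid. f_tx = M·y/J = 8.056 kip/in; f_ty = M·x/J = 6.596 kip/in.
Resultant f_max = √[f_tx² + (f_v + f_ty)²] = √[8.056² + (3.284 + 6.596)²] = 12.75 kip/in.
Capacity per unit length: r_n/Ω = (1/2.0) × 0.6 × 100 × (0.707 × 0.625) = 13.26 kip/in.
12.75 ≤ 13.26 → adequate.

f_max ≈ 12.7 kip/in; adequate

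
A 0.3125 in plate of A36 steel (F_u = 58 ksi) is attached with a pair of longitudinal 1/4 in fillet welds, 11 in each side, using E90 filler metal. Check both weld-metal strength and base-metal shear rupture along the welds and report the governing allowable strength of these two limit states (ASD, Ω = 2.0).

R_n/Ω ≈ 105 kip (weld metal governs)

E90XX → F_EXX = 90 ksi.
t_e = 0.707 × 0.25 = 0.1767 in; L = 22 in.
Weld metal: R_n/Ω = (1/2.0) × 0.6 × 90 × 0.1767 × 22 = 105 kip.
Base metal (shear rupture): R_n/Ω = (1/2.0) × 0.6 × 58 × 0.3125 × 22 = 119.6 kip.
Governing: weld metal.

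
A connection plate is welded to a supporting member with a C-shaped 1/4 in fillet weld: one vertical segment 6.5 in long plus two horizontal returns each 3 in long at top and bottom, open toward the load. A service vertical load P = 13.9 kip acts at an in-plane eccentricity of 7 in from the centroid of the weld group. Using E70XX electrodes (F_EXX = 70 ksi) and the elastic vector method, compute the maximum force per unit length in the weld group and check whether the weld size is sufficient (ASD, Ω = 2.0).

f_max ≈ 4.68 kip/in; NOT adequate

Total weld length L_w = 12.5 in. Treat welds as unit-width lines.
Centroid: x̄ = 2×3×1.5 / 12.5 = 0.72 in from the vertical weld.
Polar moment about centroid: J = I_x + I_y = [6.5³/12 + 2×3×3.25²] + [6.5×0.72² + 2(3³/12 + 3×0.78²)] = 97.78 in³.
Direct shear f_v = P/L_w = 13.9 / 12.5 = 1.112 kip/in (vertical).
Torsion M = P·e = 13.9 × 7 = 97.3 kip·in.
Critical point at (x, y) = (2.28, 3.25) from centroid. f_tx = M·y/J = 3.234 kip/in; f_ty = M·x/J = 2.269 kip/in.
Resultant f_max = √[f_tx² + (f_v + f_ty)²] = √[3.234² + (1.112 + 2.269)²] = 4.679 kip/in.
Capacity per unit length: r_n/Ω = (1/2.0) × 0.6 × 70 × (0.707 × 0.25) = 3.712 kip/in.
4.679 > 3.712 → NOT adequate.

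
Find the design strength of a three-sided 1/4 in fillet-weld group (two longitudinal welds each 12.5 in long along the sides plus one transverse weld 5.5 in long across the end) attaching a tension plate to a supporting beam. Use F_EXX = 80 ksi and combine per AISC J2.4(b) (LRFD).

t_e = 0.707 × 0.25 = 0.1767 in.
R_nwl = 0.6 × 80 × 0.1767 × 25 = 212.1 kips (longitudinal, 2 welds).
R_nwt = 0.6 × 80 × 0.1767 × 5.5 = 46.66 kips (transverse, base value).
(i) R_nwl + R_nwt = 258.8 kips; (ii) 0.85 R_nwl + 1.5 R_nwt = 250.3 kips.
R_n = max = 258.8 kips [governs: (i)]; φR_n = 194.1 kips.

φR_n ≈ 194 kips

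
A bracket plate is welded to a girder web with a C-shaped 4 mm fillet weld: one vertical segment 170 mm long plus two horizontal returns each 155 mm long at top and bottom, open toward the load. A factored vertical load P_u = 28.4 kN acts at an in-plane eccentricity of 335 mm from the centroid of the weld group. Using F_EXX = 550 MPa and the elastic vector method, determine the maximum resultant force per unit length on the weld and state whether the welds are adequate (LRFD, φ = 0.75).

Total weld length L_w = 480 mm. Treat welds as unit-width lines.
Centroid: x̄ = 2×155×77.5 / 480 = 50.05 mm from the vertical weld.
Polar moment about centroid: J = I_x + I_y = [170³/12 + 2×155×85²] + [170×50.05² + 2(155³/12 + 155×27.45²)] = 3929000 mm³.
Direct shear f_v = P/L_w = 28.4×10³ / 480 = 59.17 N/mm (vertical).
Torsion M = P·e = 28.4×10³ × 335 = 9514000 N·mm.
Critical point at (x, y) = (104.9, 85) from centroid. f_tx = M·y/J = 205.8 N/mm; f_ty = M·x/J = 254.1 N/mm.
Resultant f_max = √[f_tx² + (f_v + f_ty)²] = √[205.8² + (59.17 + 254.1)²] = 374.8 N/mm.
Capacity per unit length: φr_n = 0.75 × 0.6 × 550 × (0.707 × 4) = 699.9 N/mm.
374.8 ≤ 699.9 → adequate.

f_max ≈ 375 N/mm; adequate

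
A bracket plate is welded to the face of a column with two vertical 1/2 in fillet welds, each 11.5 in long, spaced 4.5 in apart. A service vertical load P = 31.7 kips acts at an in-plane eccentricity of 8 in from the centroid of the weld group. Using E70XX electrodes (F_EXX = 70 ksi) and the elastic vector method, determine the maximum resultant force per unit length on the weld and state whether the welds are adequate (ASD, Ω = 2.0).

f_max ≈ 4.91 kip/in; adequate

Total weld length L_w = 23 in. Treat welds as unit-width lines.
Polar moment about centroid: J = 2[d³/12 + d(b/2)²] = 2[11.5³/12 + 11.5×2.25²] = 369.9 in³.
Direct shear f_v = P/L_w = 31.7 / 23 = 1.378 kip/in (vertical).
Torsion M = P·e = 31.7 × 8 = 253.6 kip·in.
Critical point at (x, y) = (2.25, 5.75) from centroid. f_tx = M·y/J = 3.942 kip/in; f_ty = M·x/J = 1.543 kip/in.
Resultant f_max = √[f_tx² + (f_v + f_ty)²] = √[3.942² + (1.378 + 1.543)²] = 4.906 kip/in.
Capacity per unit length: r_n/Ω = (1/2.0) × 0.6 × 70 × (0.707 × 0.5) = 7.423 kip/in.
4.906 ≤ 7.423 → adequate.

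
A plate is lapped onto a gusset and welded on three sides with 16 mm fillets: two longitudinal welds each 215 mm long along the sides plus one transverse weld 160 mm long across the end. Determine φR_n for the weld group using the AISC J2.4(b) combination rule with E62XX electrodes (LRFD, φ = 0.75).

E62XX → F_EXX = 620 MPa.
t_e = 0.707 × 16 = 11.31 mm.
R_nwl = 0.6 × 620 × 11.31 × 430 × 10⁻³ = 1809 kN (longitudinal, 2 welds).
R_nwt = 0.6 × 620 × 11.31 × 160 × 10⁻³ = 673.3 kN (transverse, base value).
(i) R_nwl + R_nwt = 2483 kN; (ii) 0.85 R_nwl + 1.5 R_nwt = 2548 kN.
R_n = max = 2548 kN [governs: (ii)]; φR_n = 1911 kN.

φR_n ≈ 1910 kN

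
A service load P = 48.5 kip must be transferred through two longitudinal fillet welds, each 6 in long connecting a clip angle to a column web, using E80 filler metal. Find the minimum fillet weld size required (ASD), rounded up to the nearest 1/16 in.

w = 1/4 in

E80XX → F_EXX = 80 ksi.
Total weld length L = 12 in.
Required throat t_e = P × Ω / (0.6 F_EXX × L) = 48.5 × 2.0 / (0.6 × 80 × 12) = 0.1684 in.
Required leg w = t_e / 0.707 = 0.2382 in → use 1/4 in.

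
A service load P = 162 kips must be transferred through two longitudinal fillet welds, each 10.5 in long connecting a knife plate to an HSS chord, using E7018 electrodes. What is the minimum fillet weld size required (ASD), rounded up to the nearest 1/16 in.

w = 9/16 in

E70XX → F_EXX = 70 ksi.
Total weld length L = 21 in.
Required throat t_e = P × Ω / (0.6 F_EXX × L) = 162 × 2.0 / (0.6 × 70 × 21) = 0.3673 in.
Required leg w = t_e / 0.707 = 0.5196 in → use 9/16 in.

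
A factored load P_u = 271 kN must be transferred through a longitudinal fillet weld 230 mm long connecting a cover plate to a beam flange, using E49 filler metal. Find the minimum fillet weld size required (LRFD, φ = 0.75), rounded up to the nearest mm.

w = 8 mm

E49XX → F_EXX = 490 MPa.
Total weld length L = 230 mm.
Required throat t_e = P_u / (φ × 0.6 F_EXX × L) = 271 / (0.75 × 0.6 × 490 × 230 × 10⁻³) = 5.344 mm.
Required leg w = t_e / 0.707 = 7.558 mm → use 8 mm.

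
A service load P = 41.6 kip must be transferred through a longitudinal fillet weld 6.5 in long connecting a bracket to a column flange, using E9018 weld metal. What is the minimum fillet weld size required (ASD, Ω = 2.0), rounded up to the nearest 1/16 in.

E90XX → F_EXX = 90 ksi.
Total weld length L = 6.5 in.
Required throat t_e = P × Ω / (0.6 F_EXX × L) = 41.6 × 2.0 / (0.6 × 90 × 6.5) = 0.237 in.
Required leg w = t_e / 0.707 = 0.3353 in → use 3/8 in.

w = 3/8 in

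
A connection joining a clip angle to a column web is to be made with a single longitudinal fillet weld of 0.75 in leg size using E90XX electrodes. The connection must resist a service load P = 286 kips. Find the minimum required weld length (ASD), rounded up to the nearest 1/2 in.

E90XX → F_EXX = 90 ksi.
Throat t_e = 0.707 × 0.75 = 0.5302 in.
r_n/Ω = (0.6 × 90 × 0.5302) / 2.0 = 14.32 kip/in.
L_req = P / (r_n/Ω) = 286 / 14.32 = 19.98 in total.
Round up → use L = 20 in.

L = 20 in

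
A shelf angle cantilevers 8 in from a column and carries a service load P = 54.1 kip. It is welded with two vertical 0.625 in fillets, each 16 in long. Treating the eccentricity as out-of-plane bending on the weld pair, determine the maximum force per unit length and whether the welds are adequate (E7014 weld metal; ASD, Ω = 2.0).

E70XX → F_EXX = 70 ksi.
L_w = 2 × 16 = 32 in; section modulus (unit throat) S = 2 × L²/6 = 85.33 in².
Direct shear f_v = P/L_w = 54.1/32 = 1.691 kip/in.
Moment M = P × e = 54.1 × 8 = 432.8 kip·in; bending f_b = M/S = 5.072 kip/in.
f_max = √(f_v² + f_b²) = √(1.691² + 5.072²) = 5.346 kip/in.
r_n/Ω = (1/2.0) × 0.6 × 70 × (0.707 × 0.625) = 9.279 kip/in → adequate.

f_max ≈ 5.35 kip/in; adequate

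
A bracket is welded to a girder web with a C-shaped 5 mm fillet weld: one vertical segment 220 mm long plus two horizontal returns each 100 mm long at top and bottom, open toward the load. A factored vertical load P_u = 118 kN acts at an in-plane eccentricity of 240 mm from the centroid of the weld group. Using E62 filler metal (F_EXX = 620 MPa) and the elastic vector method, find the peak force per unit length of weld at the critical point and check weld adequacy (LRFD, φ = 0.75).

f_max ≈ 1200 N/mm; NOT adequate

Total weld length L_w = 420 mm. Treat welds as unit-width lines.
Centroid: x̄ = 2×100×50 / 420 = 23.81 mm from the vertical weld.
Polar moment about centroid: J = I_x + I_y = [220³/12 + 2×100×110²] + [220×23.81² + 2(100³/12 + 100×26.19²)] = 3736000 mm³.
Direct shear f_v = P/L_w = 118×10³ / 420 = 281 N/mm (vertical).
Torsion M = P·e = 118×10³ × 240 = 28320000 N·mm.
Critical point at (x, y) = (76.19, 110) from centroid. f_tx = M·y/J = 833.9 N/mm; f_ty = M·x/J = 577.6 N/mm.
Resultant f_max = √[f_tx² + (f_v + f_ty)²] = √[833.9² + (281 + 577.6)²] = 1197 N/mm.
Capacity per unit length: φr_n = 0.75 × 0.6 × 620 × (0.707 × 5) = 986.3 N/mm.
1197 > 986.3 → NOT adequate.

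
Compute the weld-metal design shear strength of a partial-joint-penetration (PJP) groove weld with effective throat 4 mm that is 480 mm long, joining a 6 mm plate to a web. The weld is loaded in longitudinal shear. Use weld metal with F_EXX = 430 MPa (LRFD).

φR_n ≈ 372 kN

Effective throat (given) t_e = 4 mm.
A_we = 4 × 480 = 1920 mm².
F_nw = 0.6 F_EXX = 258 MPa.
φR_n = 0.75 × 258 × 1920 × 10⁻³ = 371.5 kN.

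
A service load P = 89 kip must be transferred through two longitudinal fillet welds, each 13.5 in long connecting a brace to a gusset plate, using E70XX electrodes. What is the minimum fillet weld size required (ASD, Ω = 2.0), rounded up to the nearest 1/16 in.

w = 1/4 in

E70XX → F_EXX = 70 ksi.
Total weld length L = 27 in.
Required throat t_e = P × Ω / (0.6 F_EXX × L) = 89 × 2.0 / (0.6 × 70 × 27) = 0.157 in.
Required leg w = t_e / 0.707 = 0.222 in → use 1/4 in.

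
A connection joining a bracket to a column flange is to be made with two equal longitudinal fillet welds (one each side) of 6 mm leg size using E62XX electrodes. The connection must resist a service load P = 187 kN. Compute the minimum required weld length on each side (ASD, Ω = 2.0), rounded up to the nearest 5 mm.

L = 120 mm on each side

E62XX → F_EXX = 620 MPa.
Throat t_e = 0.707 × 6 = 4.242 mm.
r_n/Ω = (0.6 × 620 × 4.242) / 2.0 = 789 N/mm = 0.789 kN/mm.
L_req = P / (r_n/Ω) = 187 / 0.789 = 237 mm total.
Per side: 237 / 2 = 118.5 mm.
Round up → use L = 120 mm on each side.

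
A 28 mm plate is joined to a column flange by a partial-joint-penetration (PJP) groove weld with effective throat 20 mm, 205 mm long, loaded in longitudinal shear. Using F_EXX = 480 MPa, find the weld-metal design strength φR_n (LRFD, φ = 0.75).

φR_n ≈ 886 kN

Effective throat (given) t_e = 20 mm.
A_we = 20 × 205 = 4100 mm².
F_nw = 0.6 F_EXX = 288 MPa.
φR_n = 0.75 × 288 × 4100 × 10⁻³ = 885.6 kN.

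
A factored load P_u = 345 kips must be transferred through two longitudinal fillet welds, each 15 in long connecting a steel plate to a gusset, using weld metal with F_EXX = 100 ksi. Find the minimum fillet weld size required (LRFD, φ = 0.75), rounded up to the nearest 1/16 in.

w = 3/8 in

Total weld length L = 30 in.
Required throat t_e = P_u / (φ × 0.6 F_EXX × L) = 345 / (0.75 × 0.6 × 100 × 30) = 0.2556 in.
Required leg w = t_e / 0.707 = 0.3615 in → use 3/8 in.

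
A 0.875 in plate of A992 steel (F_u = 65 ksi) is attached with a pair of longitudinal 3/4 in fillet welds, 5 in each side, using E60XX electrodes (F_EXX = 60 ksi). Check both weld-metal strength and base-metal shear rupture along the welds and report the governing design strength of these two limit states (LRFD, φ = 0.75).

t_e = 0.707 × 0.75 = 0.5302 in; L = 10 in.
Weld metal: φR_n = 0.75 × 0.6 × 60 × 0.5302 × 10 = 143.2 kips.
Base metal (shear rupture): φR_n = 0.75 × 0.6 × 65 × 0.875 × 10 = 255.9 kips.
Governing: weld metal.

φR_n ≈ 143 kips (weld metal governs)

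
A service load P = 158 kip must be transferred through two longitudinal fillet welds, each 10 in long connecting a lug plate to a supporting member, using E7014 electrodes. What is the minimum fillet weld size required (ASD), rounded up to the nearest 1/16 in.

E70XX → F_EXX = 70 ksi.
Total weld length L = 20 in.
Required throat t_e = P × Ω / (0.6 F_EXX × L) = 158 × 2.0 / (0.6 × 70 × 20) = 0.3762 in.
Required leg w = t_e / 0.707 = 0.5321 in → use 9/16 in.

w = 9/16 in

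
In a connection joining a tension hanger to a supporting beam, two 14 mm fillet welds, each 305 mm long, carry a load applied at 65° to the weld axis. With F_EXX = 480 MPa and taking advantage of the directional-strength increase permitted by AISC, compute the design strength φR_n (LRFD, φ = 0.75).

φR_n ≈ 1870 kN

t_e = 0.707 × 14 = 9.898 mm; A_we = 9.898 × 610 = 6038 mm².
Directional factor: 1.0 + 0.5 sin^1.5(65°) = 1.431.
F_nw = 0.6 × 480 × 1.431 = 412.2 MPa.
φR_n = 0.75 × 412.2 × 6038 × 10⁻³ = 1867 kN.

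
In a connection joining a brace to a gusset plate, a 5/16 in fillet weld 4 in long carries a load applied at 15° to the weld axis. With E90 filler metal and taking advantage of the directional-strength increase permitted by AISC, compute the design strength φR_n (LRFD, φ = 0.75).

E90XX → F_EXX = 90 ksi.
t_e = 0.707 × 0.3125 = 0.2209 in; A_we = 0.2209 × 4 = 0.8837 in².
Directional factor: 1.0 + 0.5 sin^1.5(15°) = 1.066.
F_nw = 0.6 × 90 × 1.066 = 57.56 ksi.
φR_n = 0.75 × 57.56 × 0.8837 = 38.15 kip.

φR_n ≈ 38.1 kip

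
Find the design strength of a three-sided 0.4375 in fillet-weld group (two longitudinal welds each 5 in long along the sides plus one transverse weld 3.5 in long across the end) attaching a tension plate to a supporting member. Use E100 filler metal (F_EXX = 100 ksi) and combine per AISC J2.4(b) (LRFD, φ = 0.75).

φR_n ≈ 191 kips

t_e = 0.707 × 0.4375 = 0.3093 in.
R_nwl = 0.6 × 100 × 0.3093 × 10 = 185.6 kips (longitudinal, 2 welds).
R_nwt = 0.6 × 100 × 0.3093 × 3.5 = 64.96 kips (transverse, base value).
(i) R_nwl + R_nwt = 250.5 kips; (ii) 0.85 R_nwl + 1.5 R_nwt = 255.2 kips.
R_n = max = 255.2 kips [governs: (ii)]; φR_n = 191.4 kips.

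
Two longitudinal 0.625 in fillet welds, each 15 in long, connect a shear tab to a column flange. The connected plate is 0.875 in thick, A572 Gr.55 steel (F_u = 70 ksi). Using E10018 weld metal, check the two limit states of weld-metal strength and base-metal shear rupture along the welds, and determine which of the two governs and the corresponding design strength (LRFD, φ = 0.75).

φR_n ≈ 597 kips (weld metal governs)

E100XX → F_EXX = 100 ksi.
t_e = 0.707 × 0.625 = 0.4419 in; L = 30 in.
Weld metal: φR_n = 0.75 × 0.6 × 100 × 0.4419 × 30 = 596.5 kips.
Base metal (shear rupture): φR_n = 0.75 × 0.6 × 70 × 0.875 × 30 = 826.9 kips.
Governing: weld metal.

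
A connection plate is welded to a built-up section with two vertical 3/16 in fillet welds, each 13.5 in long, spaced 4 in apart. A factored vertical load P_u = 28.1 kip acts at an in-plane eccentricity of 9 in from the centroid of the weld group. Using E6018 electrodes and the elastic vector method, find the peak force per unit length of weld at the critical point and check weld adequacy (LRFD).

f_max ≈ 3.86 kip/in; NOT adequate

E60XX → F_EXX = 60 ksi.
Total weld length L_w = 27 in. Treat welds as unit-width lines.
Polar moment about centroid: J = 2[d³/12 + d(b/2)²] = 2[13.5³/12 + 13.5×2²] = 518.1 in³.
Direct shear f_v = P/L_w = 28.1 / 27 = 1.041 kip/in (vertical).
Torsion M = P·e = 28.1 × 9 = 252.9 kip·in.
Critical point at (x, y) = (2, 6.75) from centroid. f_tx = M·y/J = 3.295 kip/in; f_ty = M·x/J = 0.9763 kip/in.
Resultant f_max = √[f_tx² + (f_v + f_ty)²] = √[3.295² + (1.041 + 0.9763)²] = 3.863 kip/in.
Capacity per unit length: φr_n = 0.75 × 0.6 × 60 × (0.707 × 0.1875) = 3.579 kip/in.
3.863 > 3.579 → NOT adequate.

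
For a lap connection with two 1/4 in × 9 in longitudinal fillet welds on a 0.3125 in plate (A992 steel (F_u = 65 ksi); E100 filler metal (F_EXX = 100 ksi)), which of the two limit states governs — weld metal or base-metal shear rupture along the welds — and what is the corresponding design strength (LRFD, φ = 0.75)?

φR_n ≈ 143 kip (weld metal governs)

t_e = 0.707 × 0.25 = 0.1767 in; L = 18 in.
Weld metal: φR_n = 0.75 × 0.6 × 100 × 0.1767 × 18 = 143.2 kip.
Base metal (shear rupture): φR_n = 0.75 × 0.6 × 65 × 0.3125 × 18 = 164.5 kip.
Governing: weld metal.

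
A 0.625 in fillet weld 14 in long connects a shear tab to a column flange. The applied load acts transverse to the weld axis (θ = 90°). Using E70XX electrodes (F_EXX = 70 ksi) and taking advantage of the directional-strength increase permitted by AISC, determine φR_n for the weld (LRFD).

t_e = 0.707 × 0.625 = 0.4419 in; A_we = 0.4419 × 14 = 6.186 in².
Directional factor: 1.0 + 0.5 sin^1.5(90°) = 1.5.
F_nw = 0.6 × 70 × 1.5 = 63 ksi.
φR_n = 0.75 × 63 × 6.186 = 292.3 kips.

φR_n ≈ 292 kips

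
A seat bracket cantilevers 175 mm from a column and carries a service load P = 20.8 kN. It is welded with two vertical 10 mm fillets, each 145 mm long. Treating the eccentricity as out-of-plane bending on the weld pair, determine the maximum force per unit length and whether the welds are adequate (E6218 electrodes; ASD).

E62XX → F_EXX = 620 MPa.
L_w = 2 × 145 = 290 mm; section modulus (unit throat) S = 2 × L²/6 = 7008 mm².
Direct shear f_v = P/L_w = 20.8×10³/290 = 71.72 N/mm.
Moment M = P × e = 20.8×10³ × 175 = 3640000 N·mm; bending f_b = M/S = 519.4 N/mm.
f_max = √(f_v² + f_b²) = √(71.72² + 519.4²) = 524.3 N/mm.
r_n/Ω = (1/2.0) × 0.6 × 620 × (0.707 × 10) = 1315 N/mm → adequate.

f_max ≈ 524 N/mm; adequate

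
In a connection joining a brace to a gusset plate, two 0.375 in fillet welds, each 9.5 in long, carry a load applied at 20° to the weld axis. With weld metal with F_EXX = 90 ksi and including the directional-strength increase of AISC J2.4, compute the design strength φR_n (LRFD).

t_e = 0.707 × 0.375 = 0.2651 in; A_we = 0.2651 × 19 = 5.037 in².
Directional factor: 1.0 + 0.5 sin^1.5(20°) = 1.1.
F_nw = 0.6 × 90 × 1.1 = 59.4 ksi.
φR_n = 0.75 × 59.4 × 5.037 = 224.4 kips.

φR_n ≈ 224 kips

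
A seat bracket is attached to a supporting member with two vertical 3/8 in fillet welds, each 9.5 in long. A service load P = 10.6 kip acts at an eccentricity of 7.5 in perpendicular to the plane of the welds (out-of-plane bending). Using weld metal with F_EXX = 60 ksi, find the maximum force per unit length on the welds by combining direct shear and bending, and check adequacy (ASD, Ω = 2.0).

f_max ≈ 2.7 kip/in; adequate

L_w = 2 × 9.5 = 19 in; section modulus (unit throat) S = 2 × L²/6 = 30.08 in².
Direct shear f_v = P/L_w = 10.6/19 = 0.5579 kip/in.
Moment M = P × e = 10.6 × 7.5 = 79.5 kip·in; bending f_b = M/S = 2.643 kip/in.
f_max = √(f_v² + f_b²) = √(0.5579² + 2.643²) = 2.701 kip/in.
r_n/Ω = (1/2.0) × 0.6 × 60 × (0.707 × 0.375) = 4.772 kip/in → adequate.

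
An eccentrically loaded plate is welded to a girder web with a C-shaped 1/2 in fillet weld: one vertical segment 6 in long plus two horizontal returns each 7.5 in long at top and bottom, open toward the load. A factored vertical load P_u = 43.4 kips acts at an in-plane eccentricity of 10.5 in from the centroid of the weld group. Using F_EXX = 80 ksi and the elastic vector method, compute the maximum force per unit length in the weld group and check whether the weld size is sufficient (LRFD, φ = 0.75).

f_max ≈ 10.9 kip/in; adequate

Total weld length L_w = 21 in. Treat welds as unit-width lines.
Centroid: x̄ = 2×7.5×3.75 / 21 = 2.679 in from the vertical weld.
Polar moment about centroid: J = I_x + I_y = [6³/12 + 2×7.5×3²] + [6×2.679² + 2(7.5³/12 + 7.5×1.071²)] = 283.6 in³.
Direct shear f_v = P/L_w = 43.4 / 21 = 2.067 kip/in (vertical).
Torsion M = P·e = 43.4 × 10.5 = 455.7 kip·in.
Critical point at (x, y) = (4.821, 3) from centroid. f_tx = M·y/J = 4.821 kip/in; f_ty = M·x/J = 7.748 kip/in.
Resultant f_max = √[f_tx² + (f_v + f_ty)²] = √[4.821² + (2.067 + 7.748)²] = 10.93 kip/in.
Capacity per unit length: φr_n = 0.75 × 0.6 × 80 × (0.707 × 0.5) = 12.73 kip/in.
10.93 ≤ 12.73 → adequate.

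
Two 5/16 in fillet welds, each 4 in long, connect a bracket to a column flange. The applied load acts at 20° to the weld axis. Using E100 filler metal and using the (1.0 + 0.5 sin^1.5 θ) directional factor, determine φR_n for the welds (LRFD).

E100XX → F_EXX = 100 ksi.
t_e = 0.707 × 0.3125 = 0.2209 in; A_we = 0.2209 × 8 = 1.767 in².
Directional factor: 1.0 + 0.5 sin^1.5(20°) = 1.1.
F_nw = 0.6 × 100 × 1.1 = 66 ksi.
φR_n = 0.75 × 66 × 1.767 = 87.49 kips.

φR_n ≈ 87.5 kips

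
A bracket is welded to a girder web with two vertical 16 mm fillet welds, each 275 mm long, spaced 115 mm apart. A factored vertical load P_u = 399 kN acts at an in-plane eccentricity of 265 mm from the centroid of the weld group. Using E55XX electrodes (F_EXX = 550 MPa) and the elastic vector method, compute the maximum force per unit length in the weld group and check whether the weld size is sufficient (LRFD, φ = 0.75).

f_max ≈ 3330 N/mm; NOT adequate

Total weld length L_w = 550 mm. Treat welds as unit-width lines.
Polar moment about centroid: J = 2[d³/12 + d(b/2)²] = 2[275³/12 + 275×57.5²] = 5285000 mm³.
Direct shear f_v = P/L_w = 399×10³ / 550 = 725.5 N/mm (vertical).
Torsion M = P·e = 399×10³ × 265 = 105740000 N·mm.
Critical point at (x, y) = (57.5, 137.5) from centroid. f_tx = M·y/J = 2751 N/mm; f_ty = M·x/J = 1150 N/mm.
Resultant f_max = √[f_tx² + (f_v + f_ty)²] = √[2751² + (725.5 + 1150)²] = 3330 N/mm.
Capacity per unit length: φr_n = 0.75 × 0.6 × 550 × (0.707 × 16) = 2800 N/mm.
3330 > 2800 → NOT adequate.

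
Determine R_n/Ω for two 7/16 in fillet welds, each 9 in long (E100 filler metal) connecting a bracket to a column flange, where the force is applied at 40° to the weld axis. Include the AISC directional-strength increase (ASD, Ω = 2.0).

R_n/Ω ≈ 210 kips

E100XX → F_EXX = 100 ksi.
t_e = 0.707 × 0.4375 = 0.3093 in; A_we = 0.3093 × 18 = 5.568 in².
Directional factor: 1.0 + 0.5 sin^1.5(40°) = 1.258.
F_nw = 0.6 × 100 × 1.258 = 75.46 ksi.
R_n/Ω = (75.46 × 5.568) / 2.0 = 210.1 kips.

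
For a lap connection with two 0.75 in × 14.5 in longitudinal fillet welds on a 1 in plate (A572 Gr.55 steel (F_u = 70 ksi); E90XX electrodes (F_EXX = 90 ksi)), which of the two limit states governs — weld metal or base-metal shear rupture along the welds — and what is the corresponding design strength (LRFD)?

φR_n ≈ 623 kip (weld metal governs)

t_e = 0.707 × 0.75 = 0.5302 in; L = 29 in.
Weld metal: φR_n = 0.75 × 0.6 × 90 × 0.5302 × 29 = 622.8 kip.
Base metal (shear rupture): φR_n = 0.75 × 0.6 × 70 × 1 × 29 = 913.5 kip.
Governing: weld metal.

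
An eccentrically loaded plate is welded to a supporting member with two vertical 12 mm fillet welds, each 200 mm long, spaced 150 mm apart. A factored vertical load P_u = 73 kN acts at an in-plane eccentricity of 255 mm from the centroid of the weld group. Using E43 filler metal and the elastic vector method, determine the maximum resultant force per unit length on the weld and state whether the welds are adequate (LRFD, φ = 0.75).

f_max ≈ 773 N/mm; adequate

E43XX → F_EXX = 430 MPa.
Total weld length L_w = 400 mm. Treat welds as unit-width lines.
Polar moment about centroid: J = 2[d³/12 + d(b/2)²] = 2[200³/12 + 200×75²] = 3583000 mm³.
Direct shear f_v = P/L_w = 73×10³ / 400 = 182.5 N/mm (vertical).
Torsion M = P·e = 73×10³ × 255 = 18615000 N·mm.
Critical point at (x, y) = (75, 100) from centroid. f_tx = M·y/J = 519.5 N/mm; f_ty = M·x/J = 389.6 N/mm.
Resultant f_max = √[f_tx² + (f_v + f_ty)²] = √[519.5² + (182.5 + 389.6)²] = 772.8 N/mm.
Capacity per unit length: φr_n = 0.75 × 0.6 × 430 × (0.707 × 12) = 1642 N/mm.
772.8 ≤ 1642 → adequate.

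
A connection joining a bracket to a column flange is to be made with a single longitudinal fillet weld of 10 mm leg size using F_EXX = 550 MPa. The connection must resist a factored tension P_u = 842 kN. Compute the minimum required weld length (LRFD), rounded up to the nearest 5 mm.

Throat t_e = 0.707 × 10 = 7.07 mm.
φr_n = 0.75 × 0.6 × 550 × 7.07 × 10⁻³ = 1.75 kN/mm.
L_req = P_u / φr_n = 842 / 1.75 = 481.2 mm total.
Round up → use L = 485 mm.

L = 485 mm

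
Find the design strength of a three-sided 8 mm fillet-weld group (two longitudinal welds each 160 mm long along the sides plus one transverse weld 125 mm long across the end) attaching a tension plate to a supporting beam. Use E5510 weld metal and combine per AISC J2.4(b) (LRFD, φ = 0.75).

E55XX → F_EXX = 550 MPa.
t_e = 0.707 × 8 = 5.656 mm.
R_nwl = 0.6 × 550 × 5.656 × 320 × 10⁻³ = 597.3 kN (longitudinal, 2 welds).
R_nwt = 0.6 × 550 × 5.656 × 125 × 10⁻³ = 233.3 kN (transverse, base value).
(i) R_nwl + R_nwt = 830.6 kN; (ii) 0.85 R_nwl + 1.5 R_nwt = 857.6 kN.
R_n = max = 857.6 kN [governs: (ii)]; φR_n = 643.2 kN.

φR_n ≈ 643 kN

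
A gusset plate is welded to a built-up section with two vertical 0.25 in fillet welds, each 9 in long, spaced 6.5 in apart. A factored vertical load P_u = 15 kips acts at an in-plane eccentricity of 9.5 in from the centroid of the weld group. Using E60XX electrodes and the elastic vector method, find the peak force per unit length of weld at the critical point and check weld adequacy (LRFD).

f_max ≈ 3.1 kip/in; adequate

E60XX → F_EXX = 60 ksi.
Total weld length L_w = 18 in. Treat welds as unit-width lines.
Polar moment about centroid: J = 2[d³/12 + d(b/2)²] = 2[9³/12 + 9×3.25²] = 311.6 in³.
Direct shear f_v = P/L_w = 15 / 18 = 0.8333 kip/in (vertical).
Torsion M = P·e = 15 × 9.5 = 142.5 kip·in.
Critical point at (x, y) = (3.25, 4.5) from centroid. f_tx = M·y/J = 2.058 kip/in; f_ty = M·x/J = 1.486 kip/in.
Resultant f_max = √[f_tx² + (f_v + f_ty)²] = √[2.058² + (0.8333 + 1.486)²] = 3.101 kip/in.
Capacity per unit length: φr_n = 0.75 × 0.6 × 60 × (0.707 × 0.25) = 4.772 kip/in.
3.101 ≤ 4.772 → adequate.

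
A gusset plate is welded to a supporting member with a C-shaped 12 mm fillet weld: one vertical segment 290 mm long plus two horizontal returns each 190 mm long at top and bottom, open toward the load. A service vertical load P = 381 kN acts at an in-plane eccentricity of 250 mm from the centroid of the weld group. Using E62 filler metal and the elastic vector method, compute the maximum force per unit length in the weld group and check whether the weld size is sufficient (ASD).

f_max ≈ 1930 N/mm; NOT adequate

E62XX → F_EXX = 620 MPa.
Total weld length L_w = 670 mm. Treat welds as unit-width lines.
Centroid: x̄ = 2×190×95 / 670 = 53.88 mm from the vertical weld.
Polar moment about centroid: J = I_x + I_y = [290³/12 + 2×190×145²] + [290×53.88² + 2(190³/12 + 190×41.12²)] = 12650000 mm³.
Direct shear f_v = P/L_w = 381×10³ / 670 = 568.7 N/mm (vertical).
Torsion M = P·e = 381×10³ × 250 = 95250000 N·mm.
Critical point at (x, y) = (136.1, 145) from centroid. f_tx = M·y/J = 1092 N/mm; f_ty = M·x/J = 1025 N/mm.
Resultant f_max = √[f_tx² + (f_v + f_ty)²] = √[1092² + (568.7 + 1025)²] = 1932 N/mm.
Capacity per unit length: r_n/Ω = (1/2.0) × 0.6 × 620 × (0.707 × 12) = 1578 N/mm.
1932 > 1578 → NOT adequate.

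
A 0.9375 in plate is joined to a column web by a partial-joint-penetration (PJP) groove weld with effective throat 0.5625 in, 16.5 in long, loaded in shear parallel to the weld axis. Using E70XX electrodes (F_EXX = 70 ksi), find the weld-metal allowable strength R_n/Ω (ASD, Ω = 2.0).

Effective throat (given) t_e = 0.5625 in.
A_we = 0.5625 × 16.5 = 9.281 in².
F_nw = 0.6 F_EXX = 42 ksi.
R_n/Ω = (42 × 9.281) / 2.0 = 194.9 kips.

R_n/Ω ≈ 195 kips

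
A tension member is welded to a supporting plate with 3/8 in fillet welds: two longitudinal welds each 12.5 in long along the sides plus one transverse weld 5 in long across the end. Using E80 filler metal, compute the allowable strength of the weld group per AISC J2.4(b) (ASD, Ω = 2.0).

E80XX → F_EXX = 80 ksi.
t_e = 0.707 × 0.375 = 0.2651 in.
R_nwl = 0.6 × 80 × 0.2651 × 25 = 318.1 kips (longitudinal, 2 welds).
R_nwt = 0.6 × 80 × 0.2651 × 5 = 63.63 kips (transverse, base value).
(i) R_nwl + R_nwt = 381.8 kips; (ii) 0.85 R_nwl + 1.5 R_nwt = 365.9 kips.
R_n = max = 381.8 kips [governs: (i)]; R_n/Ω = 190.9 kips.

R_n/Ω ≈ 191 kips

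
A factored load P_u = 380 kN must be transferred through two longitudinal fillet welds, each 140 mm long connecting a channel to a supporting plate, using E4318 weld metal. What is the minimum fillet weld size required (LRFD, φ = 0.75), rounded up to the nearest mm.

E43XX → F_EXX = 430 MPa.
Total weld length L = 280 mm.
Required throat t_e = P_u / (φ × 0.6 F_EXX × L) = 380 / (0.75 × 0.6 × 430 × 280 × 10⁻³) = 7.014 mm.
Required leg w = t_e / 0.707 = 9.92 mm → use 10 mm.

w = 10 mm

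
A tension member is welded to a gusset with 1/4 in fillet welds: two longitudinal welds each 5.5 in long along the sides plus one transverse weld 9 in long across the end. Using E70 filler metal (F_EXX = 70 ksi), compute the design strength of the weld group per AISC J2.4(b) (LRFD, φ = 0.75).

t_e = 0.707 × 0.25 = 0.1767 in.
R_nwl = 0.6 × 70 × 0.1767 × 11 = 81.66 kips (longitudinal, 2 welds).
R_nwt = 0.6 × 70 × 0.1767 × 9 = 66.81 kips (transverse, base value).
(i) R_nwl + R_nwt = 148.5 kips; (ii) 0.85 R_nwl + 1.5 R_nwt = 169.6 kips.
R_n = max = 169.6 kips [governs: (ii)]; φR_n = 127.2 kips.

φR_n ≈ 127 kips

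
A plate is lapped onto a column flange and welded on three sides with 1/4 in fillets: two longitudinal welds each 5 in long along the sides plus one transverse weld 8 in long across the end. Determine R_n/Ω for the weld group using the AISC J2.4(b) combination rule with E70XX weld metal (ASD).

E70XX → F_EXX = 70 ksi.
t_e = 0.707 × 0.25 = 0.1767 in.
R_nwl = 0.6 × 70 × 0.1767 × 10 = 74.23 kips (longitudinal, 2 welds).
R_nwt = 0.6 × 70 × 0.1767 × 8 = 59.39 kips (transverse, base value).
(i) R_nwl + R_nwt = 133.6 kips; (ii) 0.85 R_nwl + 1.5 R_nwt = 152.2 kips.
R_n = max = 152.2 kips [governs: (ii)]; R_n/Ω = 76.09 kips.

R_n/Ω ≈ 76.1 kips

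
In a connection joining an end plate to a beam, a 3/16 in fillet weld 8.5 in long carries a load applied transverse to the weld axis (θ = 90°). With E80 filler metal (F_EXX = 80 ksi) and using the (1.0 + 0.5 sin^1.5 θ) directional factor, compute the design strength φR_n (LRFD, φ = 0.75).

t_e = 0.707 × 0.1875 = 0.1326 in; A_we = 0.1326 × 8.5 = 1.127 in².
Directional factor: 1.0 + 0.5 sin^1.5(90°) = 1.5.
F_nw = 0.6 × 80 × 1.5 = 72 ksi.
φR_n = 0.75 × 72 × 1.127 = 60.85 kips.

φR_n ≈ 60.8 kips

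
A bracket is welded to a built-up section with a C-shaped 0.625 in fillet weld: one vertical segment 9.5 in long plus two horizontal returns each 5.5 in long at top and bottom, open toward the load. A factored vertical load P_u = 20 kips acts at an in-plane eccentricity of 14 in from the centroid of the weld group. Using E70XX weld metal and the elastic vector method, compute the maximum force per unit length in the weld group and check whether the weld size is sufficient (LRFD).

f_max ≈ 5.2 kip/in; adequate

E70XX → F_EXX = 70 ksi.
Total weld length L_w = 20.5 in. Treat welds as unit-width lines.
Centroid: x̄ = 2×5.5×2.75 / 20.5 = 1.476 in from the vertical weld.
Polar moment about centroid: J = I_x + I_y = [9.5³/12 + 2×5.5×4.75²] + [9.5×1.476² + 2(5.5³/12 + 5.5×1.274²)] = 385.9 in³.
Direct shear f_v = P/L_w = 20 / 20.5 = 0.9756 kip/in (vertical).
Torsion M = P·e = 20 × 14 = 280 kip·in.
Critical point at (x, y) = (4.024, 4.75) from centroid. f_tx = M·y/J = 3.446 kip/in; f_ty = M·x/J = 2.92 kip/in.
Resultant f_max = √[f_tx² + (f_v + f_ty)²] = √[3.446² + (0.9756 + 2.92)²] = 5.201 kip/in.
Capacity per unit length: φr_n = 0.75 × 0.6 × 70 × (0.707 × 0.625) = 13.92 kip/in.
5.201 ≤ 13.92 → adequate.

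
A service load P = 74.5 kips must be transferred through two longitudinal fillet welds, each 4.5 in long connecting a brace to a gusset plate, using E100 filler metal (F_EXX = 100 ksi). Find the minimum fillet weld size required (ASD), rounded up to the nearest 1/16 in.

Total weld length L = 9 in.
Required throat t_e = P × Ω / (0.6 F_EXX × L) = 74.5 × 2.0 / (0.6 × 100 × 9) = 0.2759 in.
Required leg w = t_e / 0.707 = 0.3903 in → use 7/16 in.

w = 7/16 in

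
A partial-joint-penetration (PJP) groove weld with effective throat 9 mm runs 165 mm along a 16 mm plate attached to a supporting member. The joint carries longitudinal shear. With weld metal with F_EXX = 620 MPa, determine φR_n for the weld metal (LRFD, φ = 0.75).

φR_n ≈ 414 kN

Effective throat (given) t_e = 9 mm.
A_we = 9 × 165 = 1485 mm².
F_nw = 0.6 F_EXX = 372 MPa.
φR_n = 0.75 × 372 × 1485 × 10⁻³ = 414.3 kN.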